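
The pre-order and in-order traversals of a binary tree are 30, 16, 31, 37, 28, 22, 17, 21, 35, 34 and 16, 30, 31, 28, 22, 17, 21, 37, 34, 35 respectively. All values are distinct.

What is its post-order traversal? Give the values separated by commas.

The first element of pre-order is the root; it splits in-order into left and right subtrees.
Root 30: left subtree has 1 node {16}, right has 8 {31, 28, 22, 17, 21, 37, 34, 35}.
  Root 31: left subtree has 0 nodes { }, right has 7 {28, 22, 17, 21, 37, 34, 35}.
    Root 37: left subtree has 4 nodes {28, 22, 17, 21}, right has 2 {34, 35}.
      Root 28: left subtree has 0 nodes { }, right has 3 {22, 17, 21}.
        Root 22: left subtree has 0 nodes { }, right has 2 {17, 21}.
          Root 17: left subtree has 0 nodes { }, right has 1 {21}.
      Root 35: left subtree has 1 node {34}, right has 0 { }.

16, 21, 17, 22, 28, 34, 35, 37, 31, 30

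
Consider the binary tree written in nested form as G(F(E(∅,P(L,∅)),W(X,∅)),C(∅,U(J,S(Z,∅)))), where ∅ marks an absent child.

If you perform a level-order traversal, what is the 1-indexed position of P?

Level-order visits nodes level by level from the root, left to right within each level.
Level 0: G
Level 1: F, C
Level 2: E, W, U
Level 3: P, X, J, S
Level 4: L, Z
Full level-order sequence: G, F, C, E, W, U, P, X, J, S, L, Z.

7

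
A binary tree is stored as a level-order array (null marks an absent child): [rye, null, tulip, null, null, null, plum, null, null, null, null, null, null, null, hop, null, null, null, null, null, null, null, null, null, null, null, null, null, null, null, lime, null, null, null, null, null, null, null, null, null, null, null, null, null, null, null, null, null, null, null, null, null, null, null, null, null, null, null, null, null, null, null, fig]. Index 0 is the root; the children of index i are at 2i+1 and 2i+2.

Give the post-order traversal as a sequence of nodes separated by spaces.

Post-order visits the left subtree, then the right subtree, then the node.
At rye: no left child.
At rye: go right to tulip.
  At tulip: no left child.
  At tulip: go right to plum.
    At plum: no left child.
    At plum: go right to hop.
      At hop: no left child.
      At hop: go right to lime.
        At lime: no left child.
        At lime: go right to fig.
          fig is a leaf — visit fig.
        Visit lime.
      Visit hop.
    Visit plum.
  Visit tulip.
Visit rye.

fig lime hop plum tulip rye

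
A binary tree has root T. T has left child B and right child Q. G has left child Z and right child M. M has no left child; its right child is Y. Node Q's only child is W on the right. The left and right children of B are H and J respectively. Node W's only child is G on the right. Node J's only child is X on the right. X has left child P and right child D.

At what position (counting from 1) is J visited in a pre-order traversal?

Pre-order visits the node, then its left subtree, then its right subtree.
Visit T.
At T: go left to B.
  Visit B.
  At B: go left to H.
    H is a leaf — visit H.
  At B: go right to J.
    Visit J.
    At J: no left child.
    At J: go right to X.
      Visit X.
      At X: go left to P.
        P is a leaf — visit P.
      At X: go right to D.
        D is a leaf — visit D.
At T: go right to Q.
  Visit Q.
  At Q: no left child.
  At Q: go right to W.
    Visit W.
    At W: no left child.
    At W: go right to G.
      Visit G.
      At G: go left to Z.
        Z is a leaf — visit Z.
      At G: go right to M.
        Visit M.
        At M: no left child.
        At M: go right to Y.
          Y is a leaf — visit Y.
Full pre-order sequence: T, B, H, J, X, P, D, Q, W, G, Z, M, Y.

4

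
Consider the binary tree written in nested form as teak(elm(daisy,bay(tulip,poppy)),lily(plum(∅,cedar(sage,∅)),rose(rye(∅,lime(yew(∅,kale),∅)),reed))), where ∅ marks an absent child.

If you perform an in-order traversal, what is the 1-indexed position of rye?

11

In-order visits the left subtree, then the node, then the right subtree.
At teak: go left to elm.
  At elm: go left to daisy.
    daisy is a leaf — visit daisy.
  Visit elm.
  At elm: go right to bay.
    At bay: go left to tulip.
      tulip is a leaf — visit tulip.
    Visit bay.
    At bay: go right to poppy.
      poppy is a leaf — visit poppy.
Visit teak.
At teak: go right to lily.
  At lily: go left to plum.
    At plum: no left child.
    Visit plum.
    At plum: go right to cedar.
      At cedar: go left to sage.
        sage is a leaf — visit sage.
      Visit cedar.
      At cedar: no right child.
  Visit lily.
  At lily: go right to rose.
    At rose: go left to rye.
      At rye: no left child.
      Visit rye.
      At rye: go right to lime.
        At lime: go left to yew.
          At yew: no left child.
          Visit yew.
          At yew: go right to kale.
            kale is a leaf — visit kale.
        Visit lime.
        At lime: no right child.
    Visit rose.
    At rose: go right to reed.
      reed is a leaf — visit reed.
Full in-order sequence: daisy, elm, tulip, bay, poppy, teak, plum, sage, cedar, lily, rye, yew, kale, lime, rose, reed.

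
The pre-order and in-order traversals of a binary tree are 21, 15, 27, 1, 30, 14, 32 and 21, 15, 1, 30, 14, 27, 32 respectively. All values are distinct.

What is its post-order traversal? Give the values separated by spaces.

The first element of pre-order is the root; it splits in-order into left and right subtrees.
Root 21: left subtree has 0 nodes { }, right has 6 {15, 1, 30, 14, 27, 32}.
  Root 15: left subtree has 0 nodes { }, right has 5 {1, 30, 14, 27, 32}.
    Root 27: left subtree has 3 nodes {1, 30, 14}, right has 1 {32}.
      Root 1: left subtree has 0 nodes { }, right has 2 {30, 14}.
        Root 30: left subtree has 0 nodes { }, right has 1 {14}.

14 30 1 32 27 15 21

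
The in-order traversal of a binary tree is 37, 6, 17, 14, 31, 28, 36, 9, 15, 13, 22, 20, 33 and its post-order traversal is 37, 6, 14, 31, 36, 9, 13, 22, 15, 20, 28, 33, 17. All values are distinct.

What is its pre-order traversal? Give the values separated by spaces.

The last element of post-order is the root; it splits in-order into left and right subtrees.
Root 17: left subtree has 2 nodes {37, 6}, right has 10 {14, 31, 28, 36, 9, 15, 13, 22, 20, 33}.
  Root 6: left subtree has 1 node {37}, right has 0 { }.
  Root 33: left subtree has 9 nodes {14, 31, 28, 36, 9, 15, 13, 22, 20}, right has 0 { }.
    Root 28: left subtree has 2 nodes {14, 31}, right has 6 {36, 9, 15, 13, 22, 20}.
      Root 31: left subtree has 1 node {14}, right has 0 { }.
      Root 20: left subtree has 5 nodes {36, 9, 15, 13, 22}, right has 0 { }.
        Root 15: left subtree has 2 nodes {36, 9}, right has 2 {13, 22}.
          Root 9: left subtree has 1 node {36}, right has 0 { }.
          Root 22: left subtree has 1 node {13}, right has 0 { }.

17 6 37 33 28 31 14 20 15 9 36 22 13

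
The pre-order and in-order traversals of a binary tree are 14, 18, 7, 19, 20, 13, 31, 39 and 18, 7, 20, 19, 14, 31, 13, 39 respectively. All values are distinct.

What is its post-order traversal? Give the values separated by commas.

20, 19, 7, 18, 31, 39, 13, 14

The first element of pre-order is the root; it splits in-order into left and right subtrees.
Root 14: left subtree has 4 nodes {18, 7, 20, 19}, right has 3 {31, 13, 39}.
  Root 18: left subtree has 0 nodes { }, right has 3 {7, 20, 19}.
    Root 7: left subtree has 0 nodes { }, right has 2 {20, 19}.
      Root 19: left subtree has 1 node {20}, right has 0 { }.
  Root 13: left subtree has 1 node {31}, right has 1 {39}.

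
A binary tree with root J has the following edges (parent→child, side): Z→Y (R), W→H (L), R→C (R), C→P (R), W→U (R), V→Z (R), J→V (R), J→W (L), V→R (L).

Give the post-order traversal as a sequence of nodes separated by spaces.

Post-order visits the left subtree, then the right subtree, then the node.
At J: go left to W.
  At W: go left to H.
    H is a leaf — visit H.
  At W: go right to U.
    U is a leaf — visit U.
  Visit W.
At J: go right to V.
  At V: go left to R.
    At R: no left child.
    At R: go right to C.
      At C: no left child.
      At C: go right to P.
        P is a leaf — visit P.
      Visit C.
    Visit R.
  At V: go right to Z.
    At Z: no left child.
    At Z: go right to Y.
      Y is a leaf — visit Y.
    Visit Z.
  Visit V.
Visit J.

H U W P C R Y Z V J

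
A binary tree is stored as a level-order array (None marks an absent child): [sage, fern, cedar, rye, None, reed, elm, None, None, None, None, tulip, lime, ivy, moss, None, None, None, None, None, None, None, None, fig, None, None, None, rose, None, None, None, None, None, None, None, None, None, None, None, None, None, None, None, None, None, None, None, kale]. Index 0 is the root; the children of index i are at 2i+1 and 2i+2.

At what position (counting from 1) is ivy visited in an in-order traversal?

In-order visits the left subtree, then the node, then the right subtree.
At sage: go left to fern.
  At fern: go left to rye.
    rye is a leaf — visit rye.
  Visit fern.
  At fern: no right child.
Visit sage.
At sage: go right to cedar.
  At cedar: go left to reed.
    At reed: go left to tulip.
      At tulip: go left to fig.
        At fig: go left to kale.
          kale is a leaf — visit kale.
        Visit fig.
        At fig: no right child.
      Visit tulip.
      At tulip: no right child.
    Visit reed.
    At reed: go right to lime.
      lime is a leaf — visit lime.
  Visit cedar.
  At cedar: go right to elm.
    At elm: go left to ivy.
      At ivy: go left to rose.
        rose is a leaf — visit rose.
      Visit ivy.
      At ivy: no right child.
    Visit elm.
    At elm: go right to moss.
      moss is a leaf — visit moss.
Full in-order sequence: rye, fern, sage, kale, fig, tulip, reed, lime, cedar, rose, ivy, elm, moss.

11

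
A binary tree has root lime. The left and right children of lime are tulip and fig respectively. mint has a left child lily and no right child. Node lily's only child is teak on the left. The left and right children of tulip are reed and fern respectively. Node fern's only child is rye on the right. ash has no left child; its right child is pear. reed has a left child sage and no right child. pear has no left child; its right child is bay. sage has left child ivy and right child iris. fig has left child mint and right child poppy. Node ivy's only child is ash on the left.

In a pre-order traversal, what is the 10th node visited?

Pre-order visits the node, then its left subtree, then its right subtree.
Visit lime.
At lime: go left to tulip.
  Visit tulip.
  At tulip: go left to reed.
    Visit reed.
    At reed: go left to sage.
      Visit sage.
      At sage: go left to ivy.
        Visit ivy.
        At ivy: go left to ash.
          Visit ash.
          At ash: no left child.
          At ash: go right to pear.
            Visit pear.
            At pear: no left child.
            At pear: go right to bay.
              bay is a leaf — visit bay.
        At ivy: no right child.
      At sage: go right to iris.
        iris is a leaf — visit iris.
    At reed: no right child.
  At tulip: go right to fern.
    Visit fern.
    At fern: no left child.
    At fern: go right to rye.
      rye is a leaf — visit rye.
At lime: go right to fig.
  Visit fig.
  At fig: go left to mint.
    Visit mint.
    At mint: go left to lily.
      Visit lily.
      At lily: go left to teak.
        teak is a leaf — visit teak.
      At lily: no right child.
    At mint: no right child.
  At fig: go right to poppy.
    poppy is a leaf — visit poppy.
Full pre-order sequence: lime, tulip, reed, sage, ivy, ash, pear, bay, iris, fern, rye, fig, mint, lily, teak, poppy.

fern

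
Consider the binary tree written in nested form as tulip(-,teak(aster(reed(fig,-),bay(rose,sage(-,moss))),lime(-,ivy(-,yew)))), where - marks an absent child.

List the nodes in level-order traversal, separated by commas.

Level-order visits nodes level by level from the root, left to right within each level.
Level 0: tulip
Level 1: teak
Level 2: aster, lime
Level 3: reed, bay, ivy
Level 4: fig, rose, sage, yew
Level 5: moss

tulip, teak, aster, lime, reed, bay, ivy, fig, rose, sage, yew, moss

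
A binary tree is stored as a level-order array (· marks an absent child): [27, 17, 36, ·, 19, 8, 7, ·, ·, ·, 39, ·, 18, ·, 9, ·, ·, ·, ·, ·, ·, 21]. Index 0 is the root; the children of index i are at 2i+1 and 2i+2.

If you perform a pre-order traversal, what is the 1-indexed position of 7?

9

Pre-order visits the node, then its left subtree, then its right subtree.
Visit 27.
At 27: go left to 17.
  Visit 17.
  At 17: no left child.
  At 17: go right to 19.
    Visit 19.
    At 19: no left child.
    At 19: go right to 39.
      Visit 39.
      At 39: go left to 21.
        21 is a leaf — visit 21.
      At 39: no right child.
At 27: go right to 36.
  Visit 36.
  At 36: go left to 8.
    Visit 8.
    At 8: no left child.
    At 8: go right to 18.
      18 is a leaf — visit 18.
  At 36: go right to 7.
    Visit 7.
    At 7: no left child.
    At 7: go right to 9.
      9 is a leaf — visit 9.
Full pre-order sequence: 27, 17, 19, 39, 21, 36, 8, 18, 7, 9.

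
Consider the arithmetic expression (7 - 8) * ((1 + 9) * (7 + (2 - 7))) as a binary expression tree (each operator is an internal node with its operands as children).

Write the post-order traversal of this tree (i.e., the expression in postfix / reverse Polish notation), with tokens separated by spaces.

7 8 - 1 9 + 7 2 7 - + * *

Post-order on an expression tree gives postfix notation: for each operator, emit left operand, right operand, then the operator.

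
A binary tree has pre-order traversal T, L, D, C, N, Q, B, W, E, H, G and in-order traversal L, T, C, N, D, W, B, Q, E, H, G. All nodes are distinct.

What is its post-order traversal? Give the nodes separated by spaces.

L N C W B G H E Q D T

The first element of pre-order is the root; it splits in-order into left and right subtrees.
Root T: left subtree has 1 node {L}, right has 9 {C, N, D, W, B, Q, E, H, G}.
  Root D: left subtree has 2 nodes {C, N}, right has 6 {W, B, Q, E, H, G}.
    Root C: left subtree has 0 nodes { }, right has 1 {N}.
    Root Q: left subtree has 2 nodes {W, B}, right has 3 {E, H, G}.
      Root B: left subtree has 1 node {W}, right has 0 { }.
      Root E: left subtree has 0 nodes { }, right has 2 {H, G}.
        Root H: left subtree has 0 nodes { }, right has 1 {G}.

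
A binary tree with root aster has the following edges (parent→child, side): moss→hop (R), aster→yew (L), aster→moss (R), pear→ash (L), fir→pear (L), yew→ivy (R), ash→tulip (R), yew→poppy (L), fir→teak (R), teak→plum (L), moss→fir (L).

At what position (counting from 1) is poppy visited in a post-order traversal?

Post-order visits the left subtree, then the right subtree, then the node.
At aster: go left to yew.
  At yew: go left to poppy.
    poppy is a leaf — visit poppy.
  At yew: go right to ivy.
    ivy is a leaf — visit ivy.
  Visit yew.
At aster: go right to moss.
  At moss: go left to fir.
    At fir: go left to pear.
      At pear: go left to ash.
        At ash: no left child.
        At ash: go right to tulip.
          tulip is a leaf — visit tulip.
        Visit ash.
      At pear: no right child.
      Visit pear.
    At fir: go right to teak.
      At teak: go left to plum.
        plum is a leaf — visit plum.
      At teak: no right child.
      Visit teak.
    Visit fir.
  At moss: go right to hop.
    hop is a leaf — visit hop.
  Visit moss.
Visit aster.
Full post-order sequence: poppy, ivy, yew, tulip, ash, pear, plum, teak, fir, hop, moss, aster.

1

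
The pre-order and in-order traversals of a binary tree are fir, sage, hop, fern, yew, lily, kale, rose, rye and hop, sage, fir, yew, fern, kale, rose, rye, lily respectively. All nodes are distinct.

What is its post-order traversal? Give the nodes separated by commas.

The first element of pre-order is the root; it splits in-order into left and right subtrees.
Root fir: left subtree has 2 nodes {hop, sage}, right has 6 {yew, fern, kale, rose, rye, lily}.
  Root sage: left subtree has 1 node {hop}, right has 0 { }.
  Root fern: left subtree has 1 node {yew}, right has 4 {kale, rose, rye, lily}.
    Root lily: left subtree has 3 nodes {kale, rose, rye}, right has 0 { }.
      Root kale: left subtree has 0 nodes { }, right has 2 {rose, rye}.
        Root rose: left subtree has 0 nodes { }, right has 1 {rye}.

hop, sage, yew, rye, rose, kale, lily, fern, fir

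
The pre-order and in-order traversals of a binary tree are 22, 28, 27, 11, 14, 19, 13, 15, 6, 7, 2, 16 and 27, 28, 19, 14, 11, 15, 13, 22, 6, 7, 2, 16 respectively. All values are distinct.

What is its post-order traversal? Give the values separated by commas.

27, 19, 14, 15, 13, 11, 28, 16, 2, 7, 6, 22

The first element of pre-order is the root; it splits in-order into left and right subtrees.
Root 22: left subtree has 7 nodes {27, 28, 19, 14, 11, 15, 13}, right has 4 {6, 7, 2, 16}.
  Root 28: left subtree has 1 node {27}, right has 5 {19, 14, 11, 15, 13}.
    Root 11: left subtree has 2 nodes {19, 14}, right has 2 {15, 13}.
      Root 14: left subtree has 1 node {19}, right has 0 { }.
      Root 13: left subtree has 1 node {15}, right has 0 { }.
  Root 6: left subtree has 0 nodes { }, right has 3 {7, 2, 16}.
    Root 7: left subtree has 0 nodes { }, right has 2 {2, 16}.
      Root 2: left subtree has 0 nodes { }, right has 1 {16}.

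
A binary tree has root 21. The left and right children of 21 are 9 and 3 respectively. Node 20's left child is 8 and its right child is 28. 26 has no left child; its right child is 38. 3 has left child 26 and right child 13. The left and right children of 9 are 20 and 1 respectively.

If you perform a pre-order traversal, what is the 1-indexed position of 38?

Pre-order visits the node, then its left subtree, then its right subtree.
Visit 21.
At 21: go left to 9.
  Visit 9.
  At 9: go left to 20.
    Visit 20.
    At 20: go left to 8.
      8 is a leaf — visit 8.
    At 20: go right to 28.
      28 is a leaf — visit 28.
  At 9: go right to 1.
    1 is a leaf — visit 1.
At 21: go right to 3.
  Visit 3.
  At 3: go left to 26.
    Visit 26.
    At 26: no left child.
    At 26: go right to 38.
      38 is a leaf — visit 38.
  At 3: go right to 13.
    13 is a leaf — visit 13.
Full pre-order sequence: 21, 9, 20, 8, 28, 1, 3, 26, 38, 13.

9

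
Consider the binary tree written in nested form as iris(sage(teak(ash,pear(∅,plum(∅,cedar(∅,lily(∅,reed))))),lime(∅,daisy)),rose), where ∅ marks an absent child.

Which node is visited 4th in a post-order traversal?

Post-order visits the left subtree, then the right subtree, then the node.
At iris: go left to sage.
  At sage: go left to teak.
    At teak: go left to ash.
      ash is a leaf — visit ash.
    At teak: go right to pear.
      At pear: no left child.
      At pear: go right to plum.
        At plum: no left child.
        At plum: go right to cedar.
          At cedar: no left child.
          At cedar: go right to lily.
            At lily: no left child.
            At lily: go right to reed.
              reed is a leaf — visit reed.
            Visit lily.
          Visit cedar.
        Visit plum.
      Visit pear.
    Visit teak.
  At sage: go right to lime.
    At lime: no left child.
    At lime: go right to daisy.
      daisy is a leaf — visit daisy.
    Visit lime.
  Visit sage.
At iris: go right to rose.
  rose is a leaf — visit rose.
Visit iris.
Full post-order sequence: ash, reed, lily, cedar, plum, pear, teak, daisy, lime, sage, rose, iris.

cedar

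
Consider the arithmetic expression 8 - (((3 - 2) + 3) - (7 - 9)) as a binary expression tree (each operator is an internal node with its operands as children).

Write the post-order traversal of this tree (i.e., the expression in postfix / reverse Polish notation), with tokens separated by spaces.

Post-order on an expression tree gives postfix notation: for each operator, emit left operand, right operand, then the operator.

8 3 2 - 3 + 7 9 - - -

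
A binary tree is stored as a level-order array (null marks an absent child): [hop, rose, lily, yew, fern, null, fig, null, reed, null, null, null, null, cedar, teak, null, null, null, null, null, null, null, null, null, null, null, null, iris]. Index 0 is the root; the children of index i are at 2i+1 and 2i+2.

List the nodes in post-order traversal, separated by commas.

Post-order visits the left subtree, then the right subtree, then the node.
At hop: go left to rose.
  At rose: go left to yew.
    At yew: no left child.
    At yew: go right to reed.
      reed is a leaf — visit reed.
    Visit yew.
  At rose: go right to fern.
    fern is a leaf — visit fern.
  Visit rose.
At hop: go right to lily.
  At lily: no left child.
  At lily: go right to fig.
    At fig: go left to cedar.
      At cedar: go left to iris.
        iris is a leaf — visit iris.
      At cedar: no right child.
      Visit cedar.
    At fig: go right to teak.
      teak is a leaf — visit teak.
    Visit fig.
  Visit lily.
Visit hop.

reed, yew, fern, rose, iris, cedar, teak, fig, lily, hop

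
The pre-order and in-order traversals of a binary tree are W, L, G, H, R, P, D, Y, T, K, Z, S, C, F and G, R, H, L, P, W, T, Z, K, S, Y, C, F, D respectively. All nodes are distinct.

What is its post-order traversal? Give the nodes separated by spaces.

R H G P L Z S K T F C Y D W

The first element of pre-order is the root; it splits in-order into left and right subtrees.
Root W: left subtree has 5 nodes {G, R, H, L, P}, right has 8 {T, Z, K, S, Y, C, F, D}.
  Root L: left subtree has 3 nodes {G, R, H}, right has 1 {P}.
    Root G: left subtree has 0 nodes { }, right has 2 {R, H}.
      Root H: left subtree has 1 node {R}, right has 0 { }.
  Root D: left subtree has 7 nodes {T, Z, K, S, Y, C, F}, right has 0 { }.
    Root Y: left subtree has 4 nodes {T, Z, K, S}, right has 2 {C, F}.
      Root T: left subtree has 0 nodes { }, right has 3 {Z, K, S}.
        Root K: left subtree has 1 node {Z}, right has 1 {S}.
      Root C: left subtree has 0 nodes { }, right has 1 {F}.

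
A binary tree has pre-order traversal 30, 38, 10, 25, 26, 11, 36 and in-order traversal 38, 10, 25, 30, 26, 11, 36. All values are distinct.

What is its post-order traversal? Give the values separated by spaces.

25 10 38 36 11 26 30

The first element of pre-order is the root; it splits in-order into left and right subtrees.
Root 30: left subtree has 3 nodes {38, 10, 25}, right has 3 {26, 11, 36}.
  Root 38: left subtree has 0 nodes { }, right has 2 {10, 25}.
    Root 10: left subtree has 0 nodes { }, right has 1 {25}.
  Root 26: left subtree has 0 nodes { }, right has 2 {11, 36}.
    Root 11: left subtree has 0 nodes { }, right has 1 {36}.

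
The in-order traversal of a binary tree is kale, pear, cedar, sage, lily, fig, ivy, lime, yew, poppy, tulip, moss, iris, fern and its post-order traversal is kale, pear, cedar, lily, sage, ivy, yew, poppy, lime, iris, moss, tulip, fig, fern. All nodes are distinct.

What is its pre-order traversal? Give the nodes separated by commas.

The last element of post-order is the root; it splits in-order into left and right subtrees.
Root fern: left subtree has 13 nodes {kale, pear, cedar, sage, lily, fig, ivy, lime, yew, poppy, tulip, moss, iris}, right has 0 { }.
  Root fig: left subtree has 5 nodes {kale, pear, cedar, sage, lily}, right has 7 {ivy, lime, yew, poppy, tulip, moss, iris}.
    Root sage: left subtree has 3 nodes {kale, pear, cedar}, right has 1 {lily}.
      Root cedar: left subtree has 2 nodes {kale, pear}, right has 0 { }.
        Root pear: left subtree has 1 node {kale}, right has 0 { }.
    Root tulip: left subtree has 4 nodes {ivy, lime, yew, poppy}, right has 2 {moss, iris}.
      Root lime: left subtree has 1 node {ivy}, right has 2 {yew, poppy}.
        Root poppy: left subtree has 1 node {yew}, right has 0 { }.
      Root moss: left subtree has 0 nodes { }, right has 1 {iris}.

fern, fig, sage, cedar, pear, kale, lily, tulip, lime, ivy, poppy, yew, moss, iris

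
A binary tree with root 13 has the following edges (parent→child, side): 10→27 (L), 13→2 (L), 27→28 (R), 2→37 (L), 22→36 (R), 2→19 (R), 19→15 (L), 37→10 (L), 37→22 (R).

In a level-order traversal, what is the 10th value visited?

Level-order visits nodes level by level from the root, left to right within each level.
Level 0: 13
Level 1: 2
Level 2: 37, 19
Level 3: 10, 22, 15
Level 4: 27, 36
Level 5: 28
Full level-order sequence: 13, 2, 37, 19, 10, 22, 15, 27, 36, 28.

28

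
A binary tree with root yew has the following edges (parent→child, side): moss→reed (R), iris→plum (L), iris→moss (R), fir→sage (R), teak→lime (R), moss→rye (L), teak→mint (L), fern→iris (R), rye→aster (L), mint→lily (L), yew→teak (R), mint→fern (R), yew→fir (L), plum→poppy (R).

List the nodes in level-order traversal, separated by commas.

yew, fir, teak, sage, mint, lime, lily, fern, iris, plum, moss, poppy, rye, reed, aster

Level-order visits nodes level by level from the root, left to right within each level.
Level 0: yew
Level 1: fir, teak
Level 2: sage, mint, lime
Level 3: lily, fern
Level 4: iris
Level 5: plum, moss
Level 6: poppy, rye, reed
Level 7: aster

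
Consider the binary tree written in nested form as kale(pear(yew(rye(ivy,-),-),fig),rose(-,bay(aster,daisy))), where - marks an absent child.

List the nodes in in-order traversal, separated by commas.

In-order visits the left subtree, then the node, then the right subtree.
At kale: go left to pear.
  At pear: go left to yew.
    At yew: go left to rye.
      At rye: go left to ivy.
        ivy is a leaf — visit ivy.
      Visit rye.
      At rye: no right child.
    Visit yew.
    At yew: no right child.
  Visit pear.
  At pear: go right to fig.
    fig is a leaf — visit fig.
Visit kale.
At kale: go right to rose.
  At rose: no left child.
  Visit rose.
  At rose: go right to bay.
    At bay: go left to aster.
      aster is a leaf — visit aster.
    Visit bay.
    At bay: go right to daisy.
      daisy is a leaf — visit daisy.

ivy, rye, yew, pear, fig, kale, rose, aster, bay, daisy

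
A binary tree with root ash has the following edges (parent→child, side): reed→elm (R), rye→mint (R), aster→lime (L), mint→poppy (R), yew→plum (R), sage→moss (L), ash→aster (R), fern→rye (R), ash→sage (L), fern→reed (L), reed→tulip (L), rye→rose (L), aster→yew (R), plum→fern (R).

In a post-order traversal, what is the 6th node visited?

reed

Post-order visits the left subtree, then the right subtree, then the node.
At ash: go left to sage.
  At sage: go left to moss.
    moss is a leaf — visit moss.
  At sage: no right child.
  Visit sage.
At ash: go right to aster.
  At aster: go left to lime.
    lime is a leaf — visit lime.
  At aster: go right to yew.
    At yew: no left child.
    At yew: go right to plum.
      At plum: no left child.
      At plum: go right to fern.
        At fern: go left to reed.
          At reed: go left to tulip.
            tulip is a leaf — visit tulip.
          At reed: go right to elm.
            elm is a leaf — visit elm.
          Visit reed.
        At fern: go right to rye.
          At rye: go left to rose.
            rose is a leaf — visit rose.
          At rye: go right to mint.
            At mint: no left child.
            At mint: go right to poppy.
              poppy is a leaf — visit poppy.
            Visit mint.
          Visit rye.
        Visit fern.
      Visit plum.
    Visit yew.
  Visit aster.
Visit ash.
Full post-order sequence: moss, sage, lime, tulip, elm, reed, rose, poppy, mint, rye, fern, plum, yew, aster, ash.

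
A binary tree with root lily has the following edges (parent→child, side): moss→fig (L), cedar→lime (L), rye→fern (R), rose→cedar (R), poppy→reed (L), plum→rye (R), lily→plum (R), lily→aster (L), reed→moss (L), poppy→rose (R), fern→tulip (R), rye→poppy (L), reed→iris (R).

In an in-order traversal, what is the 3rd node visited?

In-order visits the left subtree, then the node, then the right subtree.
At lily: go left to aster.
  aster is a leaf — visit aster.
Visit lily.
At lily: go right to plum.
  At plum: no left child.
  Visit plum.
  At plum: go right to rye.
    At rye: go left to poppy.
      At poppy: go left to reed.
        At reed: go left to moss.
          At moss: go left to fig.
            fig is a leaf — visit fig.
          Visit moss.
          At moss: no right child.
        Visit reed.
        At reed: go right to iris.
          iris is a leaf — visit iris.
      Visit poppy.
      At poppy: go right to rose.
        At rose: no left child.
        Visit rose.
        At rose: go right to cedar.
          At cedar: go left to lime.
            lime is a leaf — visit lime.
          Visit cedar.
          At cedar: no right child.
    Visit rye.
    At rye: go right to fern.
      At fern: no left child.
      Visit fern.
      At fern: go right to tulip.
        tulip is a leaf — visit tulip.
Full in-order sequence: aster, lily, plum, fig, moss, reed, iris, poppy, rose, lime, cedar, rye, fern, tulip.

plum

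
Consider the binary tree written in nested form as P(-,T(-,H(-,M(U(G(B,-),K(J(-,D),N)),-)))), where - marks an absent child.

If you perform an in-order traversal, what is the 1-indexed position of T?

In-order visits the left subtree, then the node, then the right subtree.
At P: no left child.
Visit P.
At P: go right to T.
  At T: no left child.
  Visit T.
  At T: go right to H.
    At H: no left child.
    Visit H.
    At H: go right to M.
      At M: go left to U.
        At U: go left to G.
          At G: go left to B.
            B is a leaf — visit B.
          Visit G.
          At G: no right child.
        Visit U.
        At U: go right to K.
          At K: go left to J.
            At J: no left child.
            Visit J.
            At J: go right to D.
              D is a leaf — visit D.
          Visit K.
          At K: go right to N.
            N is a leaf — visit N.
      Visit M.
      At M: no right child.
Full in-order sequence: P, T, H, B, G, U, J, D, K, N, M.

2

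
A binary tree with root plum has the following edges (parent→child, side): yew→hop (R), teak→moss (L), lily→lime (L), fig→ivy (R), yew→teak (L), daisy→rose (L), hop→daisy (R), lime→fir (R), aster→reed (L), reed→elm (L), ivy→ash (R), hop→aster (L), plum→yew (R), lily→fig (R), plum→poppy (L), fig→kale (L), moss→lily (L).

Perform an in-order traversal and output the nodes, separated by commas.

In-order visits the left subtree, then the node, then the right subtree.
At plum: go left to poppy.
  poppy is a leaf — visit poppy.
Visit plum.
At plum: go right to yew.
  At yew: go left to teak.
    At teak: go left to moss.
      At moss: go left to lily.
        At lily: go left to lime.
          At lime: no left child.
          Visit lime.
          At lime: go right to fir.
            fir is a leaf — visit fir.
        Visit lily.
        At lily: go right to fig.
          At fig: go left to kale.
            kale is a leaf — visit kale.
          Visit fig.
          At fig: go right to ivy.
            At ivy: no left child.
            Visit ivy.
            At ivy: go right to ash.
              ash is a leaf — visit ash.
      Visit moss.
      At moss: no right child.
    Visit teak.
    At teak: no right child.
  Visit yew.
  At yew: go right to hop.
    At hop: go left to aster.
      At aster: go left to reed.
        At reed: go left to elm.
          elm is a leaf — visit elm.
        Visit reed.
        At reed: no right child.
      Visit aster.
      At aster: no right child.
    Visit hop.
    At hop: go right to daisy.
      At daisy: go left to rose.
        rose is a leaf — visit rose.
      Visit daisy.
      At daisy: no right child.

poppy, plum, lime, fir, lily, kale, fig, ivy, ash, moss, teak, yew, elm, reed, aster, hop, rose, daisy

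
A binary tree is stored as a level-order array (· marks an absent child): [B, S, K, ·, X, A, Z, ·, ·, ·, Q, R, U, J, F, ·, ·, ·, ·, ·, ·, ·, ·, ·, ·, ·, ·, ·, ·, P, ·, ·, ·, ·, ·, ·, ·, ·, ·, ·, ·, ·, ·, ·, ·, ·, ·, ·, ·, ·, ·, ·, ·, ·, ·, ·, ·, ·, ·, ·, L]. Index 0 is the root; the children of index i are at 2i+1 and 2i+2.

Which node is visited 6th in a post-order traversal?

Post-order visits the left subtree, then the right subtree, then the node.
At B: go left to S.
  At S: no left child.
  At S: go right to X.
    At X: no left child.
    At X: go right to Q.
      Q is a leaf — visit Q.
    Visit X.
  Visit S.
At B: go right to K.
  At K: go left to A.
    At A: go left to R.
      R is a leaf — visit R.
    At A: go right to U.
      U is a leaf — visit U.
    Visit A.
  At K: go right to Z.
    At Z: go left to J.
      J is a leaf — visit J.
    At Z: go right to F.
      At F: go left to P.
        At P: no left child.
        At P: go right to L.
          L is a leaf — visit L.
        Visit P.
      At F: no right child.
      Visit F.
    Visit Z.
  Visit K.
Visit B.
Full post-order sequence: Q, X, S, R, U, A, J, L, P, F, Z, K, B.

A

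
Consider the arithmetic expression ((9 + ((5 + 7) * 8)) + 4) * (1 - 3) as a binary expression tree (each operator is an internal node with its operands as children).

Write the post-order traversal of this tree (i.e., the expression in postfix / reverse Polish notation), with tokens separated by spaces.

Post-order on an expression tree gives postfix notation: for each operator, emit left operand, right operand, then the operator.

9 5 7 + 8 * + 4 + 1 3 - *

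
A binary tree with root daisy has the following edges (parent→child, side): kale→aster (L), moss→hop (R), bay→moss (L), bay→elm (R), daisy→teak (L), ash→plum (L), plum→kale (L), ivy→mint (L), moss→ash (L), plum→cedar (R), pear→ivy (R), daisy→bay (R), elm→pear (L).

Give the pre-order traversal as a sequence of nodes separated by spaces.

Pre-order visits the node, then its left subtree, then its right subtree.
Visit daisy.
At daisy: go left to teak.
  teak is a leaf — visit teak.
At daisy: go right to bay.
  Visit bay.
  At bay: go left to moss.
    Visit moss.
    At moss: go left to ash.
      Visit ash.
      At ash: go left to plum.
        Visit plum.
        At plum: go left to kale.
          Visit kale.
          At kale: go left to aster.
            aster is a leaf — visit aster.
          At kale: no right child.
        At plum: go right to cedar.
          cedar is a leaf — visit cedar.
      At ash: no right child.
    At moss: go right to hop.
      hop is a leaf — visit hop.
  At bay: go right to elm.
    Visit elm.
    At elm: go left to pear.
      Visit pear.
      At pear: no left child.
      At pear: go right to ivy.
        Visit ivy.
        At ivy: go left to mint.
          mint is a leaf — visit mint.
        At ivy: no right child.
    At elm: no right child.

daisy teak bay moss ash plum kale aster cedar hop elm pear ivy mint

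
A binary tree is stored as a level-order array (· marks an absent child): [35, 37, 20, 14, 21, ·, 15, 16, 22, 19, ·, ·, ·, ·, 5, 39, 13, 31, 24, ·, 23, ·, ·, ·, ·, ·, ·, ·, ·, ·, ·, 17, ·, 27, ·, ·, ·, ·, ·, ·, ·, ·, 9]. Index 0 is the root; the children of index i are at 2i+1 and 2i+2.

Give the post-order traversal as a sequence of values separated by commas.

Post-order visits the left subtree, then the right subtree, then the node.
At 35: go left to 37.
  At 37: go left to 14.
    At 14: go left to 16.
      At 16: go left to 39.
        At 39: go left to 17.
          17 is a leaf — visit 17.
        At 39: no right child.
        Visit 39.
      At 16: go right to 13.
        At 13: go left to 27.
          27 is a leaf — visit 27.
        At 13: no right child.
        Visit 13.
      Visit 16.
    At 14: go right to 22.
      At 22: go left to 31.
        31 is a leaf — visit 31.
      At 22: go right to 24.
        24 is a leaf — visit 24.
      Visit 22.
    Visit 14.
  At 37: go right to 21.
    At 21: go left to 19.
      At 19: no left child.
      At 19: go right to 23.
        At 23: no left child.
        At 23: go right to 9.
          9 is a leaf — visit 9.
        Visit 23.
      Visit 19.
    At 21: no right child.
    Visit 21.
  Visit 37.
At 35: go right to 20.
  At 20: no left child.
  At 20: go right to 15.
    At 15: no left child.
    At 15: go right to 5.
      5 is a leaf — visit 5.
    Visit 15.
  Visit 20.
Visit 35.

17, 39, 27, 13, 16, 31, 24, 22, 14, 9, 23, 19, 21, 37, 5, 15, 20, 35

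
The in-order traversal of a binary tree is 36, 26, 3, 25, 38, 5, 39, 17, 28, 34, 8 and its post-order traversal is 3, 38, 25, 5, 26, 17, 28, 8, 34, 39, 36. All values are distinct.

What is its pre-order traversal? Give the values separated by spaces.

36 39 26 5 25 3 38 34 28 17 8

The last element of post-order is the root; it splits in-order into left and right subtrees.
Root 36: left subtree has 0 nodes { }, right has 10 {26, 3, 25, 38, 5, 39, 17, 28, 34, 8}.
  Root 39: left subtree has 5 nodes {26, 3, 25, 38, 5}, right has 4 {17, 28, 34, 8}.
    Root 26: left subtree has 0 nodes { }, right has 4 {3, 25, 38, 5}.
      Root 5: left subtree has 3 nodes {3, 25, 38}, right has 0 { }.
        Root 25: left subtree has 1 node {3}, right has 1 {38}.
    Root 34: left subtree has 2 nodes {17, 28}, right has 1 {8}.
      Root 28: left subtree has 1 node {17}, right has 0 { }.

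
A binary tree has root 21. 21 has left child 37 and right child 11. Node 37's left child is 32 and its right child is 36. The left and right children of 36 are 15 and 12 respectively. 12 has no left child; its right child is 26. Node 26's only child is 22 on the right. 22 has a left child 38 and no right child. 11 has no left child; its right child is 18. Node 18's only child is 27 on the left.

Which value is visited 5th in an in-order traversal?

In-order visits the left subtree, then the node, then the right subtree.
At 21: go left to 37.
  At 37: go left to 32.
    32 is a leaf — visit 32.
  Visit 37.
  At 37: go right to 36.
    At 36: go left to 15.
      15 is a leaf — visit 15.
    Visit 36.
    At 36: go right to 12.
      At 12: no left child.
      Visit 12.
      At 12: go right to 26.
        At 26: no left child.
        Visit 26.
        At 26: go right to 22.
          At 22: go left to 38.
            38 is a leaf — visit 38.
          Visit 22.
          At 22: no right child.
Visit 21.
At 21: go right to 11.
  At 11: no left child.
  Visit 11.
  At 11: go right to 18.
    At 18: go left to 27.
      27 is a leaf — visit 27.
    Visit 18.
    At 18: no right child.
Full in-order sequence: 32, 37, 15, 36, 12, 26, 38, 22, 21, 11, 27, 18.

12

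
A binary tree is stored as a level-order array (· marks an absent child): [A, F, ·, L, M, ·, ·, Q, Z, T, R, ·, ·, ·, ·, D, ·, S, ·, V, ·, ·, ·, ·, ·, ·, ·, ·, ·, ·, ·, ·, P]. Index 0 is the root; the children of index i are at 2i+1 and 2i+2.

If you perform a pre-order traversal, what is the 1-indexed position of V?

11

Pre-order visits the node, then its left subtree, then its right subtree.
Visit A.
At A: go left to F.
  Visit F.
  At F: go left to L.
    Visit L.
    At L: go left to Q.
      Visit Q.
      At Q: go left to D.
        Visit D.
        At D: no left child.
        At D: go right to P.
          P is a leaf — visit P.
      At Q: no right child.
    At L: go right to Z.
      Visit Z.
      At Z: go left to S.
        S is a leaf — visit S.
      At Z: no right child.
  At F: go right to M.
    Visit M.
    At M: go left to T.
      Visit T.
      At T: go left to V.
        V is a leaf — visit V.
      At T: no right child.
    At M: go right to R.
      R is a leaf — visit R.
At A: no right child.
Full pre-order sequence: A, F, L, Q, D, P, Z, S, M, T, V, R.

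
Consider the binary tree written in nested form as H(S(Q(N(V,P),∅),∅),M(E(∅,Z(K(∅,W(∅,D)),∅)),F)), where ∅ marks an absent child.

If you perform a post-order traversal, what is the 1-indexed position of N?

Post-order visits the left subtree, then the right subtree, then the node.
At H: go left to S.
  At S: go left to Q.
    At Q: go left to N.
      At N: go left to V.
        V is a leaf — visit V.
      At N: go right to P.
        P is a leaf — visit P.
      Visit N.
    At Q: no right child.
    Visit Q.
  At S: no right child.
  Visit S.
At H: go right to M.
  At M: go left to E.
    At E: no left child.
    At E: go right to Z.
      At Z: go left to K.
        At K: no left child.
        At K: go right to W.
          At W: no left child.
          At W: go right to D.
            D is a leaf — visit D.
          Visit W.
        Visit K.
      At Z: no right child.
      Visit Z.
    Visit E.
  At M: go right to F.
    F is a leaf — visit F.
  Visit M.
Visit H.
Full post-order sequence: V, P, N, Q, S, D, W, K, Z, E, F, M, H.

3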